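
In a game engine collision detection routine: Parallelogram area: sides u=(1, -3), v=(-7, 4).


|u x v| = |1*4 - (-3)*(-7)|
= |4 - 21| = 17

17


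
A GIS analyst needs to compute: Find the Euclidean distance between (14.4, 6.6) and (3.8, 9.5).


dx=-10.6, dy=2.9
d^2 = (-10.6)^2 + 2.9^2 = 120.77
d = sqrt(120.77) = 10.9895

10.9895


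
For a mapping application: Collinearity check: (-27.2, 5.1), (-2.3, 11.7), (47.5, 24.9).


Cross product: ((-2.3)-(-27.2))*(24.9-5.1) - (11.7-5.1)*(47.5-(-27.2))
= 0

Yes, collinear


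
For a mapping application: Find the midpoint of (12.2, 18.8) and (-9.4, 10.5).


M = ((12.2+(-9.4))/2, (18.8+10.5)/2)
= (1.4, 14.65)

(1.4, 14.65)


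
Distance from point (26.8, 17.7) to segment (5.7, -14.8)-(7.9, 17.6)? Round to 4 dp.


Project P onto AB: t = 1 (clamped to [0,1])
Closest point on segment: (7.9, 17.6)
Distance: 18.9003

18.9003


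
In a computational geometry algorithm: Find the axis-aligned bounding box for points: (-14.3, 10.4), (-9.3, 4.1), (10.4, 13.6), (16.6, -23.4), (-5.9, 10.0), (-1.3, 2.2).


x range: [-14.3, 16.6]
y range: [-23.4, 13.6]
Bounding box: (-14.3,-23.4) to (16.6,13.6)

(-14.3,-23.4) to (16.6,13.6)


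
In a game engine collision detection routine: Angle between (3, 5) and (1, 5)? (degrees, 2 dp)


u.v = 28, |u| = sqrt(34) = 5.831, |v| = sqrt(26) = 5.099
cos(theta) = u.v/(|u||v|) = 28/sqrt(884) = 0.941742
theta = acos(0.941742) = 19.65 degrees

19.65 degrees


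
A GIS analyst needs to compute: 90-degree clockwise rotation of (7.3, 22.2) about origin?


90° CW: (x,y) -> (y, -x)
(7.3,22.2) -> (22.2, -7.3)

(22.2, -7.3)


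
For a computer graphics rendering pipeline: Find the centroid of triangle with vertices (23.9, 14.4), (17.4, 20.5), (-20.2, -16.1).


Centroid = ((x_A+x_B+x_C)/3, (y_A+y_B+y_C)/3)
= ((23.9+17.4+(-20.2))/3, (14.4+20.5+(-16.1))/3)
= (7.0333, 6.2667)

(7.0333, 6.2667)


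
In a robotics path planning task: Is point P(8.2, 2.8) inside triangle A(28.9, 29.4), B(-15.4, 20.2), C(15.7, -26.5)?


Cross products: AB x AP = 987.94, BC x BP = 560.98, CA x CP = 806.01
All same sign? yes

Yes, inside


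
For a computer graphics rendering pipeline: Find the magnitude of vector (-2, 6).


|u| = sqrt((-2)^2 + 6^2) = sqrt(40) = 6.3246

6.3246


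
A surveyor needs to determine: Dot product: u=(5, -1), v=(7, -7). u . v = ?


u . v = u_x*v_x + u_y*v_y = 5*7 + (-1)*(-7)
= 35 + 7 = 42

42


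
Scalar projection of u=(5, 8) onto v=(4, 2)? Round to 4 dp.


u.v = 36, |v| = sqrt(20) = 4.4721
Scalar projection = u.v / |v| = 36 / sqrt(20) = 8.0498

8.0498


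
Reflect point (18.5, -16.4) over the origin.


Reflection over origin: (x,y) -> (-x,-y)
(18.5, -16.4) -> (-18.5, 16.4)

(-18.5, 16.4)


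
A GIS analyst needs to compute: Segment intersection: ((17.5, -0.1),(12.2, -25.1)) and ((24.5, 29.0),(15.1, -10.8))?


Cross products: d1=-5.06, d2=19, d3=20.77, d4=-3.29
d1*d2 < 0 and d3*d4 < 0? yes

Yes, they intersect


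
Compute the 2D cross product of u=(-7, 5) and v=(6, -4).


u x v = u_x*v_y - u_y*v_x = (-7)*(-4) - 5*6
= 28 - 30 = -2

-2


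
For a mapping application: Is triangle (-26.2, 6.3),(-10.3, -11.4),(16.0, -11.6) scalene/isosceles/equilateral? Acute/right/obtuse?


Side lengths squared: AB^2=566.1, BC^2=691.73, CA^2=2101.25
Sorted: [566.1, 691.73, 2101.25]
By sides: Scalene, By angles: Obtuse

Scalene, Obtuse


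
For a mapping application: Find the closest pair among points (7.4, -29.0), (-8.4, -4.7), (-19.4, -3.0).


d(P0,P1) = 28.985, d(P0,P2) = 37.3395, d(P1,P2) = 11.1306
Closest: P1 and P2

Closest pair: (-8.4, -4.7) and (-19.4, -3.0), distance = 11.1306


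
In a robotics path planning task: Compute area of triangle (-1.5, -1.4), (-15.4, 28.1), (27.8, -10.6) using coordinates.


Area = |x_A(y_B-y_C) + x_B(y_C-y_A) + x_C(y_A-y_B)|/2
= |(-58.05) + 141.68 + (-820.1)|/2
= 736.47/2 = 368.235

368.235


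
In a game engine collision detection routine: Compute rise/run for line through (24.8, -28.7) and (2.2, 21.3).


slope = (y2-y1)/(x2-x1) = (21.3-(-28.7))/(2.2-24.8) = 50/(-22.6) = -2.2124

-2.2124


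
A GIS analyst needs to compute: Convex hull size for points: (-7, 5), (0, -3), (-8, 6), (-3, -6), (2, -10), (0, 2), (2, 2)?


Convex hull vertices (CCW): (-8, 6), (-3, -6), (2, -10), (2, 2)
Count = 4

4


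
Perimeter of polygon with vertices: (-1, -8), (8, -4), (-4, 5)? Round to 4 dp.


Sides: (-1, -8)->(8, -4): sqrt(97) = 9.848858, (8, -4)->(-4, 5): sqrt(225) = 15, (-4, 5)->(-1, -8): sqrt(178) = 13.341664
Sum = 38.190522
Perimeter = 38.1905

38.1905


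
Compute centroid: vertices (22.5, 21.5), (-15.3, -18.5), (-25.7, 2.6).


Centroid = ((x_A+x_B+x_C)/3, (y_A+y_B+y_C)/3)
= ((22.5+(-15.3)+(-25.7))/3, (21.5+(-18.5)+2.6)/3)
= (-6.1667, 1.8667)

(-6.1667, 1.8667)


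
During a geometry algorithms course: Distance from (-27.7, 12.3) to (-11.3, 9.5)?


dx=16.4, dy=-2.8
d^2 = 16.4^2 + (-2.8)^2 = 276.8
d = sqrt(276.8) = 16.6373

16.6373


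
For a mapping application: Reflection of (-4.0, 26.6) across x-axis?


Reflection over x-axis: (x,y) -> (x,-y)
(-4, 26.6) -> (-4, -26.6)

(-4, -26.6)


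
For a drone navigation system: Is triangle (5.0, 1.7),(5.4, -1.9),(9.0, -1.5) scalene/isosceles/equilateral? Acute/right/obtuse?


Side lengths squared: AB^2=13.12, BC^2=13.12, CA^2=26.24
Sorted: [13.12, 13.12, 26.24]
By sides: Isosceles, By angles: Right

Isosceles, Right


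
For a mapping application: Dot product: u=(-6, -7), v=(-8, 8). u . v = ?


u . v = u_x*v_x + u_y*v_y = (-6)*(-8) + (-7)*8
= 48 + (-56) = -8

-8


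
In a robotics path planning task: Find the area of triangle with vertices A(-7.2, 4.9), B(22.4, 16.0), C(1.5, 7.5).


Area = |x_A(y_B-y_C) + x_B(y_C-y_A) + x_C(y_A-y_B)|/2
= |(-61.2) + 58.24 + (-16.65)|/2
= 19.61/2 = 9.805

9.805


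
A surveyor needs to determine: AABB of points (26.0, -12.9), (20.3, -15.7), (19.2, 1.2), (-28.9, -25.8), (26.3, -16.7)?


x range: [-28.9, 26.3]
y range: [-25.8, 1.2]
Bounding box: (-28.9,-25.8) to (26.3,1.2)

(-28.9,-25.8) to (26.3,1.2)


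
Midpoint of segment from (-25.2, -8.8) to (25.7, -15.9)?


M = (((-25.2)+25.7)/2, ((-8.8)+(-15.9))/2)
= (0.25, -12.35)

(0.25, -12.35)


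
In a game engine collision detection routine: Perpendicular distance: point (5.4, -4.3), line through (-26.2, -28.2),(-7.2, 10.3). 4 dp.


|cross product| = 762.5
|line direction| = sqrt(1843.25) = 42.9331
Distance = 762.5/sqrt(1843.25) = 17.7602

17.7602


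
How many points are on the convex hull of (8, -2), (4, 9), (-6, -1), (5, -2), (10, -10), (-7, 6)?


Convex hull vertices (CCW): (-7, 6), (-6, -1), (10, -10), (8, -2), (4, 9)
Count = 5

5


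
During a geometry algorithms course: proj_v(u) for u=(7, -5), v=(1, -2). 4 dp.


u.v = 17, |v| = sqrt(5) = 2.2361
Scalar projection = u.v / |v| = 17 / sqrt(5) = 7.6026

7.6026


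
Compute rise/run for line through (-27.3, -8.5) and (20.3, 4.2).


slope = (y2-y1)/(x2-x1) = (4.2-(-8.5))/(20.3-(-27.3)) = 12.7/47.6 = 0.2668

0.2668


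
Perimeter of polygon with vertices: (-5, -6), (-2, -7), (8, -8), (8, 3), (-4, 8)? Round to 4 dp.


Sides: (-5, -6)->(-2, -7): sqrt(10) = 3.162278, (-2, -7)->(8, -8): sqrt(101) = 10.049876, (8, -8)->(8, 3): sqrt(121) = 11, (8, 3)->(-4, 8): sqrt(169) = 13, (-4, 8)->(-5, -6): sqrt(197) = 14.035669
Sum = 51.247823
Perimeter = 51.2478

51.2478


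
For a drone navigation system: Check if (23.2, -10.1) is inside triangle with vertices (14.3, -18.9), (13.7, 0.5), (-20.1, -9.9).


Cross products: AB x AP = -177.94, BC x BP = 457.08, CA x CP = 382.82
All same sign? no

No, outside


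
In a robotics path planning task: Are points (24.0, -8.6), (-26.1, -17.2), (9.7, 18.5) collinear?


Cross product: ((-26.1)-24)*(18.5-(-8.6)) - ((-17.2)-(-8.6))*(9.7-24)
= -1480.69

No, not collinear


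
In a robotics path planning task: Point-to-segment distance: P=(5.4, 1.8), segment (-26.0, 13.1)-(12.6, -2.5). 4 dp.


Project P onto AB: t = 0.801 (clamped to [0,1])
Closest point on segment: (4.9171, 0.605)
Distance: 1.2889

1.2889


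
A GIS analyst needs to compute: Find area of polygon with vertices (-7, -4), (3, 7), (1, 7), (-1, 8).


Shoelace sum: ((-7)*7 - 3*(-4)) + (3*7 - 1*7) + (1*8 - (-1)*7) + ((-1)*(-4) - (-7)*8)
= 52
Area = |52|/2 = 26

26


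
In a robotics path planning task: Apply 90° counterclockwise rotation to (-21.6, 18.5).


90° CCW: (x,y) -> (-y, x)
(-21.6,18.5) -> (-18.5, -21.6)

(-18.5, -21.6)


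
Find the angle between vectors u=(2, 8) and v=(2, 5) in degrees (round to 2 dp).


u.v = 44, |u| = sqrt(68) = 8.2462, |v| = sqrt(29) = 5.3852
cos(theta) = u.v/(|u||v|) = 44/sqrt(1972) = 0.99083
theta = acos(0.99083) = 7.77 degrees

7.77 degrees


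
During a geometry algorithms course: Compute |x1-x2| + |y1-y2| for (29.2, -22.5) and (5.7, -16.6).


|29.2-5.7| + |(-22.5)-(-16.6)| = 23.5 + 5.9 = 29.4

29.4


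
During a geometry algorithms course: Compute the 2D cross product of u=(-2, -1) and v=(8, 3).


u x v = u_x*v_y - u_y*v_x = (-2)*3 - (-1)*8
= (-6) - (-8) = 2

2


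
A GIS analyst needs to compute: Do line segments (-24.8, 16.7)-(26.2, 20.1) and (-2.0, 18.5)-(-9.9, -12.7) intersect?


Cross products: d1=-697.14, d2=867.2, d3=14.28, d4=-1550.06
d1*d2 < 0 and d3*d4 < 0? yes

Yes, they intersect


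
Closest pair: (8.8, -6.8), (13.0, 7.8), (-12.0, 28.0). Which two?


d(P0,P1) = 15.1921, d(P0,P2) = 40.5423, d(P1,P2) = 32.1409
Closest: P0 and P1

Closest pair: (8.8, -6.8) and (13.0, 7.8), distance = 15.1921


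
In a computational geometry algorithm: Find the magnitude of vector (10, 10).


|u| = sqrt(10^2 + 10^2) = sqrt(200) = 14.1421

14.1421


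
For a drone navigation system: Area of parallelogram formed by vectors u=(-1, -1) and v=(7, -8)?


|u x v| = |(-1)*(-8) - (-1)*7|
= |8 - (-7)| = 15

15


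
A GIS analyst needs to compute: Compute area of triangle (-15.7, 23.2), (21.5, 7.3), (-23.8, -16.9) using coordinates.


Area = |x_A(y_B-y_C) + x_B(y_C-y_A) + x_C(y_A-y_B)|/2
= |(-379.94) + (-862.15) + (-378.42)|/2
= 1620.51/2 = 810.255

810.255


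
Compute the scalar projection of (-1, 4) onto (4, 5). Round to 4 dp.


u.v = 16, |v| = sqrt(41) = 6.4031
Scalar projection = u.v / |v| = 16 / sqrt(41) = 2.4988

2.4988


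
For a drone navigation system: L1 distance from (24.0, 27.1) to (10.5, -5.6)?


|24-10.5| + |27.1-(-5.6)| = 13.5 + 32.7 = 46.2

46.2


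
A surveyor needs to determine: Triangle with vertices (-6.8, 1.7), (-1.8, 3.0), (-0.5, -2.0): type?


Side lengths squared: AB^2=26.69, BC^2=26.69, CA^2=53.38
Sorted: [26.69, 26.69, 53.38]
By sides: Isosceles, By angles: Right

Isosceles, Right


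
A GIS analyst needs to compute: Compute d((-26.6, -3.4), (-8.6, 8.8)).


dx=18, dy=12.2
d^2 = 18^2 + 12.2^2 = 472.84
d = sqrt(472.84) = 21.7449

21.7449


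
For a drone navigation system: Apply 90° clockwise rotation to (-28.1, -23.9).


90° CW: (x,y) -> (y, -x)
(-28.1,-23.9) -> (-23.9, 28.1)

(-23.9, 28.1)


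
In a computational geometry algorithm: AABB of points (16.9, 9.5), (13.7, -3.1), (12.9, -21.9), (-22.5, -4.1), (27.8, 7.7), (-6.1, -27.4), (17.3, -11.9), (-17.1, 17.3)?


x range: [-22.5, 27.8]
y range: [-27.4, 17.3]
Bounding box: (-22.5,-27.4) to (27.8,17.3)

(-22.5,-27.4) to (27.8,17.3)


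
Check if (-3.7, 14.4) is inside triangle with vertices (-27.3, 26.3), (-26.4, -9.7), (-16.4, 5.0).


Cross products: AB x AP = 838.89, BC x BP = -92.69, CA x CP = -372.97
All same sign? no

No, outside


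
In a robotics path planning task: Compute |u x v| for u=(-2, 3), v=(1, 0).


|u x v| = |(-2)*0 - 3*1|
= |0 - 3| = 3

3


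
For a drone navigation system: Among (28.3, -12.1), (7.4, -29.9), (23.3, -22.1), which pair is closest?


d(P0,P1) = 27.4527, d(P0,P2) = 11.1803, d(P1,P2) = 17.7102
Closest: P0 and P2

Closest pair: (28.3, -12.1) and (23.3, -22.1), distance = 11.1803


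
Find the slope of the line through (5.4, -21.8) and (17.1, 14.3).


slope = (y2-y1)/(x2-x1) = (14.3-(-21.8))/(17.1-5.4) = 36.1/11.7 = 3.0855

3.0855


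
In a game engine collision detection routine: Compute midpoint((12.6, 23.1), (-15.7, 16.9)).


M = ((12.6+(-15.7))/2, (23.1+16.9)/2)
= (-1.55, 20)

(-1.55, 20)


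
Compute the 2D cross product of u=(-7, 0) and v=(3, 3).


u x v = u_x*v_y - u_y*v_x = (-7)*3 - 0*3
= (-21) - 0 = -21

-21


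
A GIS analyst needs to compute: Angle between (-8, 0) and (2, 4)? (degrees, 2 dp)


u.v = -16, |u| = sqrt(64) = 8, |v| = sqrt(20) = 4.4721
cos(theta) = u.v/(|u||v|) = -16/sqrt(1280) = -0.447214
theta = acos(-0.447214) = 116.57 degrees

116.57 degrees


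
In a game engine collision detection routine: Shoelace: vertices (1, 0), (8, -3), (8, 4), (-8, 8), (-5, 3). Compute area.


Shoelace sum: (1*(-3) - 8*0) + (8*4 - 8*(-3)) + (8*8 - (-8)*4) + ((-8)*3 - (-5)*8) + ((-5)*0 - 1*3)
= 162
Area = |162|/2 = 81

81


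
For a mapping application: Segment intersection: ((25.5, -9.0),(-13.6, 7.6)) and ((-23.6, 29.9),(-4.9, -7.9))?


Cross products: d1=1128.55, d2=-39.01, d3=-705.93, d4=461.63
d1*d2 < 0 and d3*d4 < 0? yes

Yes, they intersect


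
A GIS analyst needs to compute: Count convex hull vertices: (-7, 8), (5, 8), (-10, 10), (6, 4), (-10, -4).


Convex hull vertices (CCW): (-10, -4), (6, 4), (5, 8), (-10, 10)
Count = 4

4


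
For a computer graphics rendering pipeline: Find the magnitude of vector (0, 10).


|u| = sqrt(0^2 + 10^2) = sqrt(100) = 10

10


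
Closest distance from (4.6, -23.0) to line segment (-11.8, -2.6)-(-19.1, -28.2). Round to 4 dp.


Project P onto AB: t = 0.568 (clamped to [0,1])
Closest point on segment: (-15.9465, -17.141)
Distance: 21.3655

21.3655


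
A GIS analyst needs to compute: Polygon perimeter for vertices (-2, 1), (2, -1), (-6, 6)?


Sides: (-2, 1)->(2, -1): sqrt(20) = 4.472136, (2, -1)->(-6, 6): sqrt(113) = 10.630146, (-6, 6)->(-2, 1): sqrt(41) = 6.403124
Sum = 21.505406
Perimeter = 21.5054

21.5054


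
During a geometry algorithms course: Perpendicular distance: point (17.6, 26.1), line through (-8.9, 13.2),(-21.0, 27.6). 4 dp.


|cross product| = 537.69
|line direction| = sqrt(353.77) = 18.8088
Distance = 537.69/sqrt(353.77) = 28.5872

28.5872


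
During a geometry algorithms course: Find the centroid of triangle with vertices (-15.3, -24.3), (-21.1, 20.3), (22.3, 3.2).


Centroid = ((x_A+x_B+x_C)/3, (y_A+y_B+y_C)/3)
= (((-15.3)+(-21.1)+22.3)/3, ((-24.3)+20.3+3.2)/3)
= (-4.7, -0.2667)

(-4.7, -0.2667)


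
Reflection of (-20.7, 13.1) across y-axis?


Reflection over y-axis: (x,y) -> (-x,y)
(-20.7, 13.1) -> (20.7, 13.1)

(20.7, 13.1)


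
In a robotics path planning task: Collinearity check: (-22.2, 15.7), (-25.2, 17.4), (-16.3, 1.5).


Cross product: ((-25.2)-(-22.2))*(1.5-15.7) - (17.4-15.7)*((-16.3)-(-22.2))
= 32.57

No, not collinear


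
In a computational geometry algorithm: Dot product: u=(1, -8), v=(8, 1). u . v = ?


u . v = u_x*v_x + u_y*v_y = 1*8 + (-8)*1
= 8 + (-8) = 0

0


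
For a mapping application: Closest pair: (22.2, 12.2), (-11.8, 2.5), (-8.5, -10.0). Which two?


d(P0,P1) = 35.3566, d(P0,P2) = 37.8857, d(P1,P2) = 12.9283
Closest: P1 and P2

Closest pair: (-11.8, 2.5) and (-8.5, -10.0), distance = 12.9283


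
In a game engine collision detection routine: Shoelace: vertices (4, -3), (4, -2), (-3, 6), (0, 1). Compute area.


Shoelace sum: (4*(-2) - 4*(-3)) + (4*6 - (-3)*(-2)) + ((-3)*1 - 0*6) + (0*(-3) - 4*1)
= 15
Area = |15|/2 = 7.5

7.5


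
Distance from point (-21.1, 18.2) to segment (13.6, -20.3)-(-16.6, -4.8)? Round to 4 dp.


Project P onto AB: t = 1 (clamped to [0,1])
Closest point on segment: (-16.6, -4.8)
Distance: 23.4361

23.4361


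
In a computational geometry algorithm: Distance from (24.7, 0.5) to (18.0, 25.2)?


dx=-6.7, dy=24.7
d^2 = (-6.7)^2 + 24.7^2 = 654.98
d = sqrt(654.98) = 25.5926

25.5926


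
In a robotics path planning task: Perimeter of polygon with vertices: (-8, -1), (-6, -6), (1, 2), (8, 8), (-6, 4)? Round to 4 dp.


Sides: (-8, -1)->(-6, -6): sqrt(29) = 5.385165, (-6, -6)->(1, 2): sqrt(113) = 10.630146, (1, 2)->(8, 8): sqrt(85) = 9.219544, (8, 8)->(-6, 4): sqrt(212) = 14.56022, (-6, 4)->(-8, -1): sqrt(29) = 5.385165
Sum = 45.18024
Perimeter = 45.1802

45.1802


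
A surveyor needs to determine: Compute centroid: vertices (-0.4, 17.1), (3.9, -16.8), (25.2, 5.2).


Centroid = ((x_A+x_B+x_C)/3, (y_A+y_B+y_C)/3)
= (((-0.4)+3.9+25.2)/3, (17.1+(-16.8)+5.2)/3)
= (9.5667, 1.8333)

(9.5667, 1.8333)


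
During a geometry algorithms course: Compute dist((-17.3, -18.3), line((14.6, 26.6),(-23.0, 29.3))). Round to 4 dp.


|cross product| = 1774.37
|line direction| = sqrt(1421.05) = 37.6968
Distance = 1774.37/sqrt(1421.05) = 47.0695

47.0695


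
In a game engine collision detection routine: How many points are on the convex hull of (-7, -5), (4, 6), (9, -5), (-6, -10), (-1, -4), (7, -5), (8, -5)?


Convex hull vertices (CCW): (-7, -5), (-6, -10), (9, -5), (4, 6)
Count = 4

4


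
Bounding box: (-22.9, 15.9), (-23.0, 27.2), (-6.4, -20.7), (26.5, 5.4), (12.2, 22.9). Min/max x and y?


x range: [-23, 26.5]
y range: [-20.7, 27.2]
Bounding box: (-23,-20.7) to (26.5,27.2)

(-23,-20.7) to (26.5,27.2)


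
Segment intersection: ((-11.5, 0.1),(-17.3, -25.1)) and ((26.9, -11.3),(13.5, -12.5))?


Cross products: d1=-198.84, d2=131.88, d3=1033.8, d4=703.08
d1*d2 < 0 and d3*d4 < 0? no

No, they don't intersect


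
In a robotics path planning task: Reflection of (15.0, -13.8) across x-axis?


Reflection over x-axis: (x,y) -> (x,-y)
(15, -13.8) -> (15, 13.8)

(15, 13.8)


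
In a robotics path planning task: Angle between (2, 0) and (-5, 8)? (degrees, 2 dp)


u.v = -10, |u| = sqrt(4) = 2, |v| = sqrt(89) = 9.434
cos(theta) = u.v/(|u||v|) = -10/sqrt(356) = -0.529999
theta = acos(-0.529999) = 122.01 degrees

122.01 degrees


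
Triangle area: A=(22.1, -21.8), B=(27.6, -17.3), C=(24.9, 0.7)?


Area = |x_A(y_B-y_C) + x_B(y_C-y_A) + x_C(y_A-y_B)|/2
= |(-397.8) + 621 + (-112.05)|/2
= 111.15/2 = 55.575

55.575


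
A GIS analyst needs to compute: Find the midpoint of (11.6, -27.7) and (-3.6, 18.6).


M = ((11.6+(-3.6))/2, ((-27.7)+18.6)/2)
= (4, -4.55)

(4, -4.55)


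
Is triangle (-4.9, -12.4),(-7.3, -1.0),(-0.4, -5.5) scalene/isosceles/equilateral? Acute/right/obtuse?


Side lengths squared: AB^2=135.72, BC^2=67.86, CA^2=67.86
Sorted: [67.86, 67.86, 135.72]
By sides: Isosceles, By angles: Right

Isosceles, Right


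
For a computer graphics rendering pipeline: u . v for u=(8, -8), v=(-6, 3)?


u . v = u_x*v_x + u_y*v_y = 8*(-6) + (-8)*3
= (-48) + (-24) = -72

-72


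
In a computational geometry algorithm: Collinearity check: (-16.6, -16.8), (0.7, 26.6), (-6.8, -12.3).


Cross product: (0.7-(-16.6))*((-12.3)-(-16.8)) - (26.6-(-16.8))*((-6.8)-(-16.6))
= -347.47

No, not collinear


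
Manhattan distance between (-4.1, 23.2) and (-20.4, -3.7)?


|(-4.1)-(-20.4)| + |23.2-(-3.7)| = 16.3 + 26.9 = 43.2

43.2


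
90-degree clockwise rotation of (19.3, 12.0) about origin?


90° CW: (x,y) -> (y, -x)
(19.3,12) -> (12, -19.3)

(12, -19.3)


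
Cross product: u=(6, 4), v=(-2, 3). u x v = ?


u x v = u_x*v_y - u_y*v_x = 6*3 - 4*(-2)
= 18 - (-8) = 26

26


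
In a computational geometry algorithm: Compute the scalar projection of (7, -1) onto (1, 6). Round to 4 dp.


u.v = 1, |v| = sqrt(37) = 6.0828
Scalar projection = u.v / |v| = 1 / sqrt(37) = 0.1644

0.1644


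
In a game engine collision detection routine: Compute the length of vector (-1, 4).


|u| = sqrt((-1)^2 + 4^2) = sqrt(17) = 4.1231

4.1231


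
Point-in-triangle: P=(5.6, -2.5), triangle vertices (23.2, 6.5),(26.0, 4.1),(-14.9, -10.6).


Cross products: AB x AP = -67.44, BC x BP = -29.94, CA x CP = -41.94
All same sign? yes

Yes, inside


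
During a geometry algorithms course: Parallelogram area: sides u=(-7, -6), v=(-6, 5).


|u x v| = |(-7)*5 - (-6)*(-6)|
= |(-35) - 36| = 71

71


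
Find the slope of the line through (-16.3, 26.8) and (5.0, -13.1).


slope = (y2-y1)/(x2-x1) = ((-13.1)-26.8)/(5-(-16.3)) = (-39.9)/21.3 = -1.8732

-1.8732


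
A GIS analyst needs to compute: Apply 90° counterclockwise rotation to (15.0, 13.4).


90° CCW: (x,y) -> (-y, x)
(15,13.4) -> (-13.4, 15)

(-13.4, 15)


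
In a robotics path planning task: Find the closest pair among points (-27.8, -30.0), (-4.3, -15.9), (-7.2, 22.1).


d(P0,P1) = 27.4055, d(P0,P2) = 56.0247, d(P1,P2) = 38.1105
Closest: P0 and P1

Closest pair: (-27.8, -30.0) and (-4.3, -15.9), distance = 27.4055


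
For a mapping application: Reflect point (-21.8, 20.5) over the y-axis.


Reflection over y-axis: (x,y) -> (-x,y)
(-21.8, 20.5) -> (21.8, 20.5)

(21.8, 20.5)


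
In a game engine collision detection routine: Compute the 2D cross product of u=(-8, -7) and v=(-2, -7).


u x v = u_x*v_y - u_y*v_x = (-8)*(-7) - (-7)*(-2)
= 56 - 14 = 42

42


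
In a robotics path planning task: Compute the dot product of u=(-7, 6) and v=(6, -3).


u . v = u_x*v_x + u_y*v_y = (-7)*6 + 6*(-3)
= (-42) + (-18) = -60

-60


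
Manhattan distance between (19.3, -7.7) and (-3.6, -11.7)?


|19.3-(-3.6)| + |(-7.7)-(-11.7)| = 22.9 + 4 = 26.9

26.9


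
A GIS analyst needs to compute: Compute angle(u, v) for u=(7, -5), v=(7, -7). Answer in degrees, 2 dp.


u.v = 84, |u| = sqrt(74) = 8.6023, |v| = sqrt(98) = 9.8995
cos(theta) = u.v/(|u||v|) = 84/sqrt(7252) = 0.986394
theta = acos(0.986394) = 9.46 degrees

9.46 degrees


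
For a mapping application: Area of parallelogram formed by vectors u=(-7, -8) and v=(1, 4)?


|u x v| = |(-7)*4 - (-8)*1|
= |(-28) - (-8)| = 20

20


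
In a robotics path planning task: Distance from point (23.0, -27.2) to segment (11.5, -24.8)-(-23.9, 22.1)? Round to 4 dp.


Project P onto AB: t = 0 (clamped to [0,1])
Closest point on segment: (11.5, -24.8)
Distance: 11.7478

11.7478


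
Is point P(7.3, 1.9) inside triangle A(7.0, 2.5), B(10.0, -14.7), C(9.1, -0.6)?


Cross products: AB x AP = 3.36, BC x BP = 23.13, CA x CP = 0.33
All same sign? yes

Yes, inside


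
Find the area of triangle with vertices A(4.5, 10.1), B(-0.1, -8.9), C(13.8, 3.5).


Area = |x_A(y_B-y_C) + x_B(y_C-y_A) + x_C(y_A-y_B)|/2
= |(-55.8) + 0.66 + 262.2|/2
= 207.06/2 = 103.53

103.53


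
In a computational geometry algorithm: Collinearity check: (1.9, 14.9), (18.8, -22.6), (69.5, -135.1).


Cross product: (18.8-1.9)*((-135.1)-14.9) - ((-22.6)-14.9)*(69.5-1.9)
= 0

Yes, collinear


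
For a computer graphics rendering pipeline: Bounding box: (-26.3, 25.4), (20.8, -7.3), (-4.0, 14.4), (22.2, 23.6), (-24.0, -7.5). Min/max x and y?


x range: [-26.3, 22.2]
y range: [-7.5, 25.4]
Bounding box: (-26.3,-7.5) to (22.2,25.4)

(-26.3,-7.5) to (22.2,25.4)


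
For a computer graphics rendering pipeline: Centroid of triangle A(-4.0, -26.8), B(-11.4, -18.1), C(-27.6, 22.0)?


Centroid = ((x_A+x_B+x_C)/3, (y_A+y_B+y_C)/3)
= (((-4)+(-11.4)+(-27.6))/3, ((-26.8)+(-18.1)+22)/3)
= (-14.3333, -7.6333)

(-14.3333, -7.6333)


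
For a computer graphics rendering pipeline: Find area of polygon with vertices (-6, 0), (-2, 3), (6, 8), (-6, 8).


Shoelace sum: ((-6)*3 - (-2)*0) + ((-2)*8 - 6*3) + (6*8 - (-6)*8) + ((-6)*0 - (-6)*8)
= 92
Area = |92|/2 = 46

46


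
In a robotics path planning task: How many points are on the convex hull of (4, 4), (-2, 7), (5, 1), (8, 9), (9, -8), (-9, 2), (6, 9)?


Convex hull vertices (CCW): (-9, 2), (9, -8), (8, 9), (6, 9), (-2, 7)
Count = 5

5


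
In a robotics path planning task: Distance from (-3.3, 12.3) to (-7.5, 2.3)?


dx=-4.2, dy=-10
d^2 = (-4.2)^2 + (-10)^2 = 117.64
d = sqrt(117.64) = 10.8462

10.8462


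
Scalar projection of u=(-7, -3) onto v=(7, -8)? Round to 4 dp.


u.v = -25, |v| = sqrt(113) = 10.6301
Scalar projection = u.v / |v| = -25 / sqrt(113) = -2.3518

-2.3518


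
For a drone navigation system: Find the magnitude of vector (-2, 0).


|u| = sqrt((-2)^2 + 0^2) = sqrt(4) = 2

2


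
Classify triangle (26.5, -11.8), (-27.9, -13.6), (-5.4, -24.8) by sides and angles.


Side lengths squared: AB^2=2962.6, BC^2=631.69, CA^2=1186.61
Sorted: [631.69, 1186.61, 2962.6]
By sides: Scalene, By angles: Obtuse

Scalene, Obtuse


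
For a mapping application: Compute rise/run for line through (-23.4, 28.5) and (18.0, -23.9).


slope = (y2-y1)/(x2-x1) = ((-23.9)-28.5)/(18-(-23.4)) = (-52.4)/41.4 = -1.2657

-1.2657


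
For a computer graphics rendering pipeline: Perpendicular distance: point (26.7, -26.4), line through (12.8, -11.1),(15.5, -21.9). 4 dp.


|cross product| = 108.81
|line direction| = sqrt(123.93) = 11.1324
Distance = 108.81/sqrt(123.93) = 9.7742

9.7742


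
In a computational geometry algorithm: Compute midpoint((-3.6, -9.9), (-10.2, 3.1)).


M = (((-3.6)+(-10.2))/2, ((-9.9)+3.1)/2)
= (-6.9, -3.4)

(-6.9, -3.4)


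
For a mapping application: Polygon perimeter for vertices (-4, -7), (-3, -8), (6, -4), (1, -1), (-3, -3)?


Sides: (-4, -7)->(-3, -8): sqrt(2) = 1.414214, (-3, -8)->(6, -4): sqrt(97) = 9.848858, (6, -4)->(1, -1): sqrt(34) = 5.830952, (1, -1)->(-3, -3): sqrt(20) = 4.472136, (-3, -3)->(-4, -7): sqrt(17) = 4.123106
Sum = 25.689266
Perimeter = 25.6893

25.6893


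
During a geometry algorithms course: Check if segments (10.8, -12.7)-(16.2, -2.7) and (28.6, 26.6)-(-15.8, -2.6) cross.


Cross products: d1=1225.16, d2=938.84, d3=34.22, d4=320.54
d1*d2 < 0 and d3*d4 < 0? no

No, they don't intersect


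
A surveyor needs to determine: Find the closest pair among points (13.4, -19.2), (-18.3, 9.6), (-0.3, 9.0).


d(P0,P1) = 42.8291, d(P0,P2) = 31.3517, d(P1,P2) = 18.01
Closest: P1 and P2

Closest pair: (-18.3, 9.6) and (-0.3, 9.0), distance = 18.01


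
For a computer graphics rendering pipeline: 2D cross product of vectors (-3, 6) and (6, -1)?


u x v = u_x*v_y - u_y*v_x = (-3)*(-1) - 6*6
= 3 - 36 = -33

-33


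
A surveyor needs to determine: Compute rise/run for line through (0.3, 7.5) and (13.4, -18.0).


slope = (y2-y1)/(x2-x1) = ((-18)-7.5)/(13.4-0.3) = (-25.5)/13.1 = -1.9466

-1.9466


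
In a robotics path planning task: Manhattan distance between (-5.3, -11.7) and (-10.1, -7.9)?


|(-5.3)-(-10.1)| + |(-11.7)-(-7.9)| = 4.8 + 3.8 = 8.6

8.6


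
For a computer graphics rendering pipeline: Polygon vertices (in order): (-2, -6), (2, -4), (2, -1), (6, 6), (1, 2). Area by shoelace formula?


Shoelace sum: ((-2)*(-4) - 2*(-6)) + (2*(-1) - 2*(-4)) + (2*6 - 6*(-1)) + (6*2 - 1*6) + (1*(-6) - (-2)*2)
= 48
Area = |48|/2 = 24

24


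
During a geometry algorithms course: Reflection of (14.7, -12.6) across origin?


Reflection over origin: (x,y) -> (-x,-y)
(14.7, -12.6) -> (-14.7, 12.6)

(-14.7, 12.6)


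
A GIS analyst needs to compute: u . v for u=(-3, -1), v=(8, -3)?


u . v = u_x*v_x + u_y*v_y = (-3)*8 + (-1)*(-3)
= (-24) + 3 = -21

-21


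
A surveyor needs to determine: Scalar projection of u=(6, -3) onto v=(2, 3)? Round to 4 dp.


u.v = 3, |v| = sqrt(13) = 3.6056
Scalar projection = u.v / |v| = 3 / sqrt(13) = 0.8321

0.8321


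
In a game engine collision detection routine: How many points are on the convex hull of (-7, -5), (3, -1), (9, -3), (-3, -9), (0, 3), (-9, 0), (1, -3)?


Convex hull vertices (CCW): (-9, 0), (-7, -5), (-3, -9), (9, -3), (0, 3)
Count = 5

5


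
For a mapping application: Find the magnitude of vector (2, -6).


|u| = sqrt(2^2 + (-6)^2) = sqrt(40) = 6.3246

6.3246


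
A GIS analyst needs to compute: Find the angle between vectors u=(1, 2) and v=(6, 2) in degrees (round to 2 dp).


u.v = 10, |u| = sqrt(5) = 2.2361, |v| = sqrt(40) = 6.3246
cos(theta) = u.v/(|u||v|) = 10/sqrt(200) = 0.707107
theta = acos(0.707107) = 45 degrees

45 degrees


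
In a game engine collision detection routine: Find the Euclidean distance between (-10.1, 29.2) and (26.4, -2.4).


dx=36.5, dy=-31.6
d^2 = 36.5^2 + (-31.6)^2 = 2330.81
d = sqrt(2330.81) = 48.2785

48.2785


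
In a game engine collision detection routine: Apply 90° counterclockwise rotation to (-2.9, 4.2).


90° CCW: (x,y) -> (-y, x)
(-2.9,4.2) -> (-4.2, -2.9)

(-4.2, -2.9)


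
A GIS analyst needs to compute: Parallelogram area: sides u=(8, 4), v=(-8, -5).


|u x v| = |8*(-5) - 4*(-8)|
= |(-40) - (-32)| = 8

8


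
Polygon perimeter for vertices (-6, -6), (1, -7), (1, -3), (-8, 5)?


Sides: (-6, -6)->(1, -7): sqrt(50) = 7.071068, (1, -7)->(1, -3): sqrt(16) = 4, (1, -3)->(-8, 5): sqrt(145) = 12.041595, (-8, 5)->(-6, -6): sqrt(125) = 11.18034
Sum = 34.293003
Perimeter = 34.293

34.293


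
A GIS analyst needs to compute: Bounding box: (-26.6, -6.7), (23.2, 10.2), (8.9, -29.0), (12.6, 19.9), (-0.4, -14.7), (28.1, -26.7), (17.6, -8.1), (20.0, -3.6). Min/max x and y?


x range: [-26.6, 28.1]
y range: [-29, 19.9]
Bounding box: (-26.6,-29) to (28.1,19.9)

(-26.6,-29) to (28.1,19.9)


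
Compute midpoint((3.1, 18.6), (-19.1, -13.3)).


M = ((3.1+(-19.1))/2, (18.6+(-13.3))/2)
= (-8, 2.65)

(-8, 2.65)


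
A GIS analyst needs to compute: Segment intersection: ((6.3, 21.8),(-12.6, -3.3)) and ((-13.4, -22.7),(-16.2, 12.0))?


Cross products: d1=-808.19, d2=-82.08, d3=346.58, d4=-379.53
d1*d2 < 0 and d3*d4 < 0? no

No, they don't intersect


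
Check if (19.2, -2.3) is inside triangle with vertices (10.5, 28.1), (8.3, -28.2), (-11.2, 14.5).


Cross products: AB x AP = 556.69, BC x BP = -970.48, CA x CP = -778
All same sign? no

No, outside


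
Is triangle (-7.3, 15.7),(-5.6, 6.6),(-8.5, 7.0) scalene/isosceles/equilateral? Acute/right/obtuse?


Side lengths squared: AB^2=85.7, BC^2=8.57, CA^2=77.13
Sorted: [8.57, 77.13, 85.7]
By sides: Scalene, By angles: Right

Scalene, Right


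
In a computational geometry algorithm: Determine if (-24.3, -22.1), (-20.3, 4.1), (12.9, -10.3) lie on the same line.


Cross product: ((-20.3)-(-24.3))*((-10.3)-(-22.1)) - (4.1-(-22.1))*(12.9-(-24.3))
= -927.44

No, not collinear


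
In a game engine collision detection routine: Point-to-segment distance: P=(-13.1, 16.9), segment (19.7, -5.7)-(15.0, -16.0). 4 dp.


Project P onto AB: t = 0 (clamped to [0,1])
Closest point on segment: (19.7, -5.7)
Distance: 39.8321

39.8321


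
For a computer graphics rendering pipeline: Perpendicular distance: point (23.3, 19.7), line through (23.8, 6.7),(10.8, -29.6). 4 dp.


|cross product| = 187.15
|line direction| = sqrt(1486.69) = 38.5576
Distance = 187.15/sqrt(1486.69) = 4.8538

4.8538


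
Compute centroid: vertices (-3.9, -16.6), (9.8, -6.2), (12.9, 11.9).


Centroid = ((x_A+x_B+x_C)/3, (y_A+y_B+y_C)/3)
= (((-3.9)+9.8+12.9)/3, ((-16.6)+(-6.2)+11.9)/3)
= (6.2667, -3.6333)

(6.2667, -3.6333)


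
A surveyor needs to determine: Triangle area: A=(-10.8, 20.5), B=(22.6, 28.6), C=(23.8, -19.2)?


Area = |x_A(y_B-y_C) + x_B(y_C-y_A) + x_C(y_A-y_B)|/2
= |(-516.24) + (-897.22) + (-192.78)|/2
= 1606.24/2 = 803.12

803.12


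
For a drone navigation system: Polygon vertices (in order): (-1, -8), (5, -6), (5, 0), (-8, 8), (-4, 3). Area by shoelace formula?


Shoelace sum: ((-1)*(-6) - 5*(-8)) + (5*0 - 5*(-6)) + (5*8 - (-8)*0) + ((-8)*3 - (-4)*8) + ((-4)*(-8) - (-1)*3)
= 159
Area = |159|/2 = 79.5

79.5


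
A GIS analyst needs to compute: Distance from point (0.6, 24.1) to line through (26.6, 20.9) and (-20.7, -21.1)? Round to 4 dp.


|cross product| = 1243.36
|line direction| = sqrt(4001.29) = 63.2558
Distance = 1243.36/sqrt(4001.29) = 19.6561

19.6561


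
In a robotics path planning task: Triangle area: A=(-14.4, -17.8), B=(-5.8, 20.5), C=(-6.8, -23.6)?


Area = |x_A(y_B-y_C) + x_B(y_C-y_A) + x_C(y_A-y_B)|/2
= |(-635.04) + 33.64 + 260.44|/2
= 340.96/2 = 170.48

170.48


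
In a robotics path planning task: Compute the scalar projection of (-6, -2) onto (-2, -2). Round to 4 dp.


u.v = 16, |v| = sqrt(8) = 2.8284
Scalar projection = u.v / |v| = 16 / sqrt(8) = 5.6569

5.6569


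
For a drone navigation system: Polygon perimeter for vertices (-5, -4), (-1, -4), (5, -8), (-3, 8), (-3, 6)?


Sides: (-5, -4)->(-1, -4): sqrt(16) = 4, (-1, -4)->(5, -8): sqrt(52) = 7.211103, (5, -8)->(-3, 8): sqrt(320) = 17.888544, (-3, 8)->(-3, 6): sqrt(4) = 2, (-3, 6)->(-5, -4): sqrt(104) = 10.198039
Sum = 41.297686
Perimeter = 41.2977

41.2977


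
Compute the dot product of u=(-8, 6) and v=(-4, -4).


u . v = u_x*v_x + u_y*v_y = (-8)*(-4) + 6*(-4)
= 32 + (-24) = 8

8


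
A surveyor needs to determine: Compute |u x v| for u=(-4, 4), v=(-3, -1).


|u x v| = |(-4)*(-1) - 4*(-3)|
= |4 - (-12)| = 16

16


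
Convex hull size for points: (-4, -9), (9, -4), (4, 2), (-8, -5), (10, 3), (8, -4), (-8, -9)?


Convex hull vertices (CCW): (-8, -9), (-4, -9), (9, -4), (10, 3), (4, 2), (-8, -5)
Count = 6

6


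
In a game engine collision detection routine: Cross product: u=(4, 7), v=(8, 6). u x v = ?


u x v = u_x*v_y - u_y*v_x = 4*6 - 7*8
= 24 - 56 = -32

-32


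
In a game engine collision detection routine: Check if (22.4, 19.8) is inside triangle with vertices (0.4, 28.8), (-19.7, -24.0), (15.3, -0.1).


Cross products: AB x AP = 1342.5, BC x BP = 526.81, CA x CP = -501.7
All same sign? no

No, outside


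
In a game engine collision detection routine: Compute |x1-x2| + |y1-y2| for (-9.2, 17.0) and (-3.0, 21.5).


|(-9.2)-(-3)| + |17-21.5| = 6.2 + 4.5 = 10.7

10.7


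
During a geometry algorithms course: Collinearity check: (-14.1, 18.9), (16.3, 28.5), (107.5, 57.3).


Cross product: (16.3-(-14.1))*(57.3-18.9) - (28.5-18.9)*(107.5-(-14.1))
= 0

Yes, collinear


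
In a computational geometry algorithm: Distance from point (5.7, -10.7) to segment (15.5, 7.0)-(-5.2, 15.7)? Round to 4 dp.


Project P onto AB: t = 0.0969 (clamped to [0,1])
Closest point on segment: (13.4936, 7.8433)
Distance: 20.1145

20.1145


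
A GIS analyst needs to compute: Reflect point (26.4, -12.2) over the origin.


Reflection over origin: (x,y) -> (-x,-y)
(26.4, -12.2) -> (-26.4, 12.2)

(-26.4, 12.2)


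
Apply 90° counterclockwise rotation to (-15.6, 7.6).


90° CCW: (x,y) -> (-y, x)
(-15.6,7.6) -> (-7.6, -15.6)

(-7.6, -15.6)


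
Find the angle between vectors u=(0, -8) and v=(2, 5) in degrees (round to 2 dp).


u.v = -40, |u| = sqrt(64) = 8, |v| = sqrt(29) = 5.3852
cos(theta) = u.v/(|u||v|) = -40/sqrt(1856) = -0.928477
theta = acos(-0.928477) = 158.2 degrees

158.2 degrees


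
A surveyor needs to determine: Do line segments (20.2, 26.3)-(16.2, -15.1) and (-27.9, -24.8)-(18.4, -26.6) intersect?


Cross products: d1=2452.51, d2=528.49, d3=-1786.94, d4=137.08
d1*d2 < 0 and d3*d4 < 0? no

No, they don't intersect


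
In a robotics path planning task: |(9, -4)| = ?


|u| = sqrt(9^2 + (-4)^2) = sqrt(97) = 9.8489

9.8489


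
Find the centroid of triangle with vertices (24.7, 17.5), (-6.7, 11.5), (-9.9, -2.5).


Centroid = ((x_A+x_B+x_C)/3, (y_A+y_B+y_C)/3)
= ((24.7+(-6.7)+(-9.9))/3, (17.5+11.5+(-2.5))/3)
= (2.7, 8.8333)

(2.7, 8.8333)


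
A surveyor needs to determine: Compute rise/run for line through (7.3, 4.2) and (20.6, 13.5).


slope = (y2-y1)/(x2-x1) = (13.5-4.2)/(20.6-7.3) = 9.3/13.3 = 0.6992

0.6992


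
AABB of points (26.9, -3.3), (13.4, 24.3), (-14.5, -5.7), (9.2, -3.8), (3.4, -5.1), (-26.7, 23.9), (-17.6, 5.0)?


x range: [-26.7, 26.9]
y range: [-5.7, 24.3]
Bounding box: (-26.7,-5.7) to (26.9,24.3)

(-26.7,-5.7) to (26.9,24.3)


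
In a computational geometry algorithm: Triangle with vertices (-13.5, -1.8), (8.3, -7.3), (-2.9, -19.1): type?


Side lengths squared: AB^2=505.49, BC^2=264.68, CA^2=411.65
Sorted: [264.68, 411.65, 505.49]
By sides: Scalene, By angles: Acute

Scalene, Acute


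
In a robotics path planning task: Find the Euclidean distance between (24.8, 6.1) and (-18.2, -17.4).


dx=-43, dy=-23.5
d^2 = (-43)^2 + (-23.5)^2 = 2401.25
d = sqrt(2401.25) = 49.0026

49.0026


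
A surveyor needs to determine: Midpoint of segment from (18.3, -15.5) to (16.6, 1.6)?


M = ((18.3+16.6)/2, ((-15.5)+1.6)/2)
= (17.45, -6.95)

(17.45, -6.95)


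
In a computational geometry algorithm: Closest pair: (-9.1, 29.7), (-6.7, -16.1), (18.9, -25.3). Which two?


d(P0,P1) = 45.8628, d(P0,P2) = 61.7171, d(P1,P2) = 27.2029
Closest: P1 and P2

Closest pair: (-6.7, -16.1) and (18.9, -25.3), distance = 27.2029


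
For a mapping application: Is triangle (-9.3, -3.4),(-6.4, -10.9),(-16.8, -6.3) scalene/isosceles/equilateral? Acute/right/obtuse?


Side lengths squared: AB^2=64.66, BC^2=129.32, CA^2=64.66
Sorted: [64.66, 64.66, 129.32]
By sides: Isosceles, By angles: Right

Isosceles, Right


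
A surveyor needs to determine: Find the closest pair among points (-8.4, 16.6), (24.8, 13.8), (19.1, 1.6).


d(P0,P1) = 33.3179, d(P0,P2) = 31.3249, d(P1,P2) = 13.4659
Closest: P1 and P2

Closest pair: (24.8, 13.8) and (19.1, 1.6), distance = 13.4659


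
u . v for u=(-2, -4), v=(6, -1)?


u . v = u_x*v_x + u_y*v_y = (-2)*6 + (-4)*(-1)
= (-12) + 4 = -8

-8


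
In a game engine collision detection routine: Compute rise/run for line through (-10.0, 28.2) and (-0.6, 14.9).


slope = (y2-y1)/(x2-x1) = (14.9-28.2)/((-0.6)-(-10)) = (-13.3)/9.4 = -1.4149

-1.4149


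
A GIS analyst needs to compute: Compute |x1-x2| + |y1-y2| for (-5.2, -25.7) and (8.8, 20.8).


|(-5.2)-8.8| + |(-25.7)-20.8| = 14 + 46.5 = 60.5

60.5


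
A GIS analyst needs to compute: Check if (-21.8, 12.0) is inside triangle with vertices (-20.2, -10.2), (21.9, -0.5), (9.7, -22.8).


Cross products: AB x AP = 950.14, BC x BP = -1127.01, CA x CP = -643.62
All same sign? no

No, outside


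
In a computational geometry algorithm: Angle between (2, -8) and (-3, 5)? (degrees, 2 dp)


u.v = -46, |u| = sqrt(68) = 8.2462, |v| = sqrt(34) = 5.831
cos(theta) = u.v/(|u||v|) = -46/sqrt(2312) = -0.956674
theta = acos(-0.956674) = 163.07 degrees

163.07 degrees


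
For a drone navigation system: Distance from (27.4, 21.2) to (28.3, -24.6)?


dx=0.9, dy=-45.8
d^2 = 0.9^2 + (-45.8)^2 = 2098.45
d = sqrt(2098.45) = 45.8088

45.8088


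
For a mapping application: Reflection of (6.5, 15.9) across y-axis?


Reflection over y-axis: (x,y) -> (-x,y)
(6.5, 15.9) -> (-6.5, 15.9)

(-6.5, 15.9)


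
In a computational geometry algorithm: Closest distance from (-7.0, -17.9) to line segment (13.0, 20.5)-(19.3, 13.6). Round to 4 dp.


Project P onto AB: t = 1 (clamped to [0,1])
Closest point on segment: (19.3, 13.6)
Distance: 41.0358

41.0358


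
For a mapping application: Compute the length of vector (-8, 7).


|u| = sqrt((-8)^2 + 7^2) = sqrt(113) = 10.6301

10.6301


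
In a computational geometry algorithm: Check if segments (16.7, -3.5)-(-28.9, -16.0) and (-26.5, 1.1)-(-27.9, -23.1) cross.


Cross products: d1=1051.88, d2=-34.14, d3=-749.76, d4=336.26
d1*d2 < 0 and d3*d4 < 0? yes

Yes, they intersect


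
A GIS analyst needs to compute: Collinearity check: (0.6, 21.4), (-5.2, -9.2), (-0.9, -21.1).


Cross product: ((-5.2)-0.6)*((-21.1)-21.4) - ((-9.2)-21.4)*((-0.9)-0.6)
= 200.6

No, not collinear


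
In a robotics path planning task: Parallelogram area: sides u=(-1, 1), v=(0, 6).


|u x v| = |(-1)*6 - 1*0|
= |(-6) - 0| = 6

6


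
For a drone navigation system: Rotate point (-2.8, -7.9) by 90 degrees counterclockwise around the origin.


90° CCW: (x,y) -> (-y, x)
(-2.8,-7.9) -> (7.9, -2.8)

(7.9, -2.8)


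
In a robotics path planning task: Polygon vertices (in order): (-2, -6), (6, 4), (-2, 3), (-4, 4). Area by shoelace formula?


Shoelace sum: ((-2)*4 - 6*(-6)) + (6*3 - (-2)*4) + ((-2)*4 - (-4)*3) + ((-4)*(-6) - (-2)*4)
= 90
Area = |90|/2 = 45

45
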